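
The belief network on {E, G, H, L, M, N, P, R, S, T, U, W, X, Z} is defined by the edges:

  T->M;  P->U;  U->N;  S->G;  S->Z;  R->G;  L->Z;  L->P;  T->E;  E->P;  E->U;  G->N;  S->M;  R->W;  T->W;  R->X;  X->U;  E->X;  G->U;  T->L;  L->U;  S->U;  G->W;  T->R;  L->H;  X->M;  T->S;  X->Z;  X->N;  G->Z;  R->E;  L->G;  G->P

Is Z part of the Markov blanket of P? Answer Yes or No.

A node's Markov blanket = Pa ∪ Ch ∪ (parents of Ch other than the node itself).
Pa(P) = {E, G, L}.
Ch(P) = {U}.
Other parents of P's children:
  U also has parents E, G, L, S, X.
MB(P) = {E, G, L, S, U, X}; Z is not in this set.

No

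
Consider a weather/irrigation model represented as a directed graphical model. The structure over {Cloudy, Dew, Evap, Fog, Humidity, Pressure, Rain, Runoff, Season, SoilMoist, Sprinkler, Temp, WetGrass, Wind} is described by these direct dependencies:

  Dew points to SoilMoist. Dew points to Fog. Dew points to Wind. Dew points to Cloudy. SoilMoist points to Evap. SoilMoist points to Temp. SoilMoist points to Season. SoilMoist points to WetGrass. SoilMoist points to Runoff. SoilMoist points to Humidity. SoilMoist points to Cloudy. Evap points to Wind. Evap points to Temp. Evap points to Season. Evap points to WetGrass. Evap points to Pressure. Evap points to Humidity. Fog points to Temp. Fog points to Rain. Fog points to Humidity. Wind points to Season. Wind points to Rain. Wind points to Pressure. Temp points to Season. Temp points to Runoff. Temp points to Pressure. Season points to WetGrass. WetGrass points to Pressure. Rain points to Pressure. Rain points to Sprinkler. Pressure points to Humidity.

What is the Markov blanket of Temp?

{Evap, Fog, Pressure, Rain, Runoff, Season, SoilMoist, WetGrass, Wind}

The Markov blanket of a node is its parents, its children, and the other parents of its children.
Temp's parents: Evap, Fog, SoilMoist.
Temp's children: Pressure, Runoff, Season.
Parents of each child, excluding Temp:
  parents(Season) \ {Temp} = {Evap, SoilMoist, Wind}.
  parents(Runoff) \ {Temp} = {SoilMoist}.
  parents(Pressure) \ {Temp} = {Evap, Rain, WetGrass, Wind}.
Taking the union gives {Evap, Fog, Pressure, Rain, Runoff, Season, SoilMoist, WetGrass, Wind}.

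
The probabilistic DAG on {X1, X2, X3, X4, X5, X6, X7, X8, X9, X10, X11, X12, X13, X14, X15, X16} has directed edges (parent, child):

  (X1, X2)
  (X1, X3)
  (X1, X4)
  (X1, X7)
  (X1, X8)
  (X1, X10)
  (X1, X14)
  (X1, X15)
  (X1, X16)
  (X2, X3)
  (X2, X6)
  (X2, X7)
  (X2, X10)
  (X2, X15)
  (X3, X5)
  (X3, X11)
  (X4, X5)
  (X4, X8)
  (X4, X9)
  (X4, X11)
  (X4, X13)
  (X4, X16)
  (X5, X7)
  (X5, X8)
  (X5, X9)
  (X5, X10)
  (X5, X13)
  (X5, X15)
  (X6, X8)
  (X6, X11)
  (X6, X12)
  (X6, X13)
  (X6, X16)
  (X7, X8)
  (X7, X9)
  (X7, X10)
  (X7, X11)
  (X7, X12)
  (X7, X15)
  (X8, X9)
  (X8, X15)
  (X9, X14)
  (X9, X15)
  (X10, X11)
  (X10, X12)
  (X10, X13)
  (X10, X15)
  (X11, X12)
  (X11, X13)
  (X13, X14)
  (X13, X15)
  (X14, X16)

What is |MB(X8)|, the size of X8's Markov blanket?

A node's Markov blanket = Pa ∪ Ch ∪ (parents of Ch other than the node itself).
X8's parents: X1, X4, X5, X6, X7.
Ch(X8) = {X9, X15}.
Co-parents of X8 (other parents of its children):
  X9: X4, X5, X7
  X15: X1, X2, X5, X7, X9, X10, X13
MB(X8) = {X1, X2, X4, X5, X6, X7, X9, X10, X13, X15}, which has 10 nodes.

10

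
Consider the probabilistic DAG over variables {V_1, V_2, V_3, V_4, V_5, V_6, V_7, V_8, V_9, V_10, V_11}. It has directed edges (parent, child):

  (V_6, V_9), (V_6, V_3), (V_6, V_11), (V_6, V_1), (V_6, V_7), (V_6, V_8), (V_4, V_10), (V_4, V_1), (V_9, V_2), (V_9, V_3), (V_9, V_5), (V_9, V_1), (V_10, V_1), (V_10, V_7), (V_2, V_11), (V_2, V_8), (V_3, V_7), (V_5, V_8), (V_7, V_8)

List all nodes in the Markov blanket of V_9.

Parents of V_9: V_6.
Ch(V_9) = {V_1, V_2, V_3, V_5}.
Parents of each child, excluding V_9:
  V_2: —
  V_3: V_6
  V_5: —
  V_1: V_4, V_6, V_10
MB(V_9) = {V_1, V_2, V_3, V_4, V_5, V_6, V_10}.

{V_1, V_2, V_3, V_4, V_5, V_6, V_10}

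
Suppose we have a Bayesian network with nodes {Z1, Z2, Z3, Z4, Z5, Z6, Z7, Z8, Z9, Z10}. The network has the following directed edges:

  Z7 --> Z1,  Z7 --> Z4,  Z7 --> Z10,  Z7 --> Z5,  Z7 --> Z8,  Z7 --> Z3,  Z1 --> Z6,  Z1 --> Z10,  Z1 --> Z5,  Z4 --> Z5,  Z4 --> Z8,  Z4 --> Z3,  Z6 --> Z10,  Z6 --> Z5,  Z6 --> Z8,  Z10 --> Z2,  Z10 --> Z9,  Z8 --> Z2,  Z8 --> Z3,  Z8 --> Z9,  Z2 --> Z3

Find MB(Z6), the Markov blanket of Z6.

Pa(Z6) = {Z1}.
Z6 has children Z5, Z8, Z10.
Other parents of Z6's children:
  Z10 also has parents Z1, Z7.
  Z5's other parents are Z1, Z4, Z7.
  Z8 also has parents Z4, Z7.
Union: {Z1} ∪ {Z5, Z8, Z10} ∪ {Z1, Z4, Z7} = {Z1, Z4, Z5, Z7, Z8, Z10}.

{Z1, Z4, Z5, Z7, Z8, Z10}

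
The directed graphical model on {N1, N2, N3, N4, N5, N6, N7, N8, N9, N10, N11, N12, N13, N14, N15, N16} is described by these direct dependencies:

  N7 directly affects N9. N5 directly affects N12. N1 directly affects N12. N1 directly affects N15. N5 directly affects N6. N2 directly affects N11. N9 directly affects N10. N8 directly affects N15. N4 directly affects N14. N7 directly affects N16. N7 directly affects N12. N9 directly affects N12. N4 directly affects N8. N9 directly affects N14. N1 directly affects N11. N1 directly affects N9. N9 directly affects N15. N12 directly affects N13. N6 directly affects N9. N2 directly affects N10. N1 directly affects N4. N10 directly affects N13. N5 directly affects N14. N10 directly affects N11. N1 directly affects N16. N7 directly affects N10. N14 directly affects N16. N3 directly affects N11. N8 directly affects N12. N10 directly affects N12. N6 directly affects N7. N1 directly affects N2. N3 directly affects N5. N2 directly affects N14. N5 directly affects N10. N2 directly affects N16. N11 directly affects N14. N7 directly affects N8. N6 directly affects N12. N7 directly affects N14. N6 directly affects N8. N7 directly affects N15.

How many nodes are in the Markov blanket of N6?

8

Pa(N6) = {N5}.
Children of N6: N7, N8, N9, N12.
Other parents of N6's children:
  N7: no additional parents.
  N8's other parents are N4, N7.
  parents(N9) \ {N6} = {N1, N7}.
  N12 also has parents N1, N5, N7, N8, N9, N10.
MB(N6) = {N1, N4, N5, N7, N8, N9, N10, N12}, which has 8 nodes.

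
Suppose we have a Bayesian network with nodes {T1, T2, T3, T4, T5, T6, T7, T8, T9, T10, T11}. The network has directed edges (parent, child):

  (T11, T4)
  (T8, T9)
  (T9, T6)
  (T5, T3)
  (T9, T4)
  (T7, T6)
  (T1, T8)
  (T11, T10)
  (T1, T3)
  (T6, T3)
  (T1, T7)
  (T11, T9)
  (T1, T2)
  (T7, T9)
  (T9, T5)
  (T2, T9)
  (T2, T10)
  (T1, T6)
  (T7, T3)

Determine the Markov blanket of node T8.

Pa(T8) = {T1}.
T8's children: T9.
Other parents of T8's children:
  T9's other parents are T2, T7, T11.
MB(T8) = {T1, T2, T7, T9, T11}.

{T1, T2, T7, T9, T11}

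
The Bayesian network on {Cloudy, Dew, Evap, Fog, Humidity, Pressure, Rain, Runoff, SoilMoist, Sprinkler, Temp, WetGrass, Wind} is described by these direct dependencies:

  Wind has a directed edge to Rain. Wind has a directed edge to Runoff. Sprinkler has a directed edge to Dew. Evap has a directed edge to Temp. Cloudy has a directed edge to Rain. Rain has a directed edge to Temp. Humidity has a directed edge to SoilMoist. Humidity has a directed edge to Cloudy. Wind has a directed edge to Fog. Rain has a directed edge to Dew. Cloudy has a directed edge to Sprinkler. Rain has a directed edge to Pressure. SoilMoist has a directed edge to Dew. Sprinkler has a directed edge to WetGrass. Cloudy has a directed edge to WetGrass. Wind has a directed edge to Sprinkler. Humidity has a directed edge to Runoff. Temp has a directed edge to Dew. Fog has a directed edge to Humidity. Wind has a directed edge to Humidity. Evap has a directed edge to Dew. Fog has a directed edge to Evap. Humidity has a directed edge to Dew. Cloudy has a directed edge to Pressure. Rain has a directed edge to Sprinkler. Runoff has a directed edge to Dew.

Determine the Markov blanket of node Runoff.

{Dew, Evap, Humidity, Rain, SoilMoist, Sprinkler, Temp, Wind}

By definition, MB(Runoff) is built from Runoff's parents, Runoff's children, and the co-parents of Runoff.
Parents of Runoff: Humidity, Wind.
Runoff's children: Dew.
For each child, the remaining parents (spouses of Runoff):
  Dew's other parents are Evap, Humidity, Rain, SoilMoist, Sprinkler, Temp.
MB(Runoff) = {Dew, Evap, Humidity, Rain, SoilMoist, Sprinkler, Temp, Wind}.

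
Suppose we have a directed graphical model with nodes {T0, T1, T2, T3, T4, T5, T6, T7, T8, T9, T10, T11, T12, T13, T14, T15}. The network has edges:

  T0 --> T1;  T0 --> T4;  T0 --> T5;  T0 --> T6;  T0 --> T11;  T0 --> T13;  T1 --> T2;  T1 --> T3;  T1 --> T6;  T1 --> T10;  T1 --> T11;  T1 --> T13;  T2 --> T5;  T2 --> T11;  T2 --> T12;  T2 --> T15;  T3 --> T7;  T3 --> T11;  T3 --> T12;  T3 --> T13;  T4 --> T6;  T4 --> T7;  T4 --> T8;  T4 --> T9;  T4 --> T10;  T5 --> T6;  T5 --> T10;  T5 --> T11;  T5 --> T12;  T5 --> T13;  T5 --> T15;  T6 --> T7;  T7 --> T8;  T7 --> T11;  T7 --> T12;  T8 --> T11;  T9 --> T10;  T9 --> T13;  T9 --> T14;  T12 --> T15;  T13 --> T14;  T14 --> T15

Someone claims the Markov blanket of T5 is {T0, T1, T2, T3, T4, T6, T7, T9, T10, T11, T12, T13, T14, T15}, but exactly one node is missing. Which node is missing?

Recall MB(v) = parents ∪ children ∪ spouses, where spouses are the other parents of v's children.
T5 has children T6, T10, T11, T12, T13, T15.
T5's parents: T0, T2.
Other parents of T5's children:
  T6's other parents are T0, T1, T4.
  parents(T10) \ {T5} = {T1, T4, T9}.
  T11 also has parents T0, T1, T2, T3, T7, T8.
  T12's other parents are T2, T3, T7.
  T13's other parents are T0, T1, T3, T9.
  parents(T15) \ {T5} = {T2, T12, T14}.
MB(T5) = {T0, T1, T2, T3, T4, T6, T7, T8, T9, T10, T11, T12, T13, T14, T15}.
Comparing with the claimed set, T8 is missing.

T8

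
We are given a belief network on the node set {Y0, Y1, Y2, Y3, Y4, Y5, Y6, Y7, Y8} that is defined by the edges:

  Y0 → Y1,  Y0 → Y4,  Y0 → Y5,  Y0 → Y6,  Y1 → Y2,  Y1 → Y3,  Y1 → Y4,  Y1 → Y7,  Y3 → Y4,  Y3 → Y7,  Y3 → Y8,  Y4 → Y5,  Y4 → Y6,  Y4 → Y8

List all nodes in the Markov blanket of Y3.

{Y0, Y1, Y4, Y7, Y8}

The Markov blanket of a node is its parents, its children, and the other parents of its children.
Y3 has parent Y1.
Y3 has children Y4, Y7, Y8.
Other parents of Y3's children:
  Y4's other parents are Y0, Y1.
  Y7's other parent is Y1.
  Y8 also has parent Y4.
Union: {Y1} ∪ {Y4, Y7, Y8} ∪ {Y0, Y1, Y4} = {Y0, Y1, Y4, Y7, Y8}.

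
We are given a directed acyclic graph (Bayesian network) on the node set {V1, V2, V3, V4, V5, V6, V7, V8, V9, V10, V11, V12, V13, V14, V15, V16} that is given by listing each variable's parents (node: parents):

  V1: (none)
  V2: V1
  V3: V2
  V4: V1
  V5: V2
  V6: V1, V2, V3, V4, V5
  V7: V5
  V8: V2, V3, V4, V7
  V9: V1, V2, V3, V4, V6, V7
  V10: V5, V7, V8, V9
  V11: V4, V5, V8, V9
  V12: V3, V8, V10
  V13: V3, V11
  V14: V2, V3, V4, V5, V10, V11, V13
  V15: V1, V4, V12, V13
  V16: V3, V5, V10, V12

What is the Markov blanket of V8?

The Markov blanket of a node is its parents, its children, and the other parents of its children.
Children of V8: V10, V11, V12.
V8 has parents V2, V3, V4, V7.
Co-parents of V8 (other parents of its children):
  V10's other parents are V5, V7, V9.
  parents(V11) \ {V8} = {V4, V5, V9}.
  V12 also has parents V3, V10.
Union: {V2, V3, V4, V7} ∪ {V10, V11, V12} ∪ {V3, V4, V5, V7, V9, V10} = {V2, V3, V4, V5, V7, V9, V10, V11, V12}.

{V2, V3, V4, V5, V7, V9, V10, V11, V12}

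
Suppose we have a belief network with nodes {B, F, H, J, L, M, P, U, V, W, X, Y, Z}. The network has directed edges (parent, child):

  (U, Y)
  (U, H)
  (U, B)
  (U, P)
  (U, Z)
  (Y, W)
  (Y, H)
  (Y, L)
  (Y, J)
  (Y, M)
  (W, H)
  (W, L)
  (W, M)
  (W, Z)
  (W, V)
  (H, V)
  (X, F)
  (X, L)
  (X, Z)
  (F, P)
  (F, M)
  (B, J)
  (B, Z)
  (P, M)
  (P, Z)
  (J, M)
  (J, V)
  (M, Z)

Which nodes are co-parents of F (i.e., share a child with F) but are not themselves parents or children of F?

{J, U, W, Y}

Children of F: M, P.
  P's other parent is U.
  M also has parents J, P, W, Y.
Excluding nodes already adjacent to F (M, P, X), the co-parent-only contribution is {J, U, W, Y}.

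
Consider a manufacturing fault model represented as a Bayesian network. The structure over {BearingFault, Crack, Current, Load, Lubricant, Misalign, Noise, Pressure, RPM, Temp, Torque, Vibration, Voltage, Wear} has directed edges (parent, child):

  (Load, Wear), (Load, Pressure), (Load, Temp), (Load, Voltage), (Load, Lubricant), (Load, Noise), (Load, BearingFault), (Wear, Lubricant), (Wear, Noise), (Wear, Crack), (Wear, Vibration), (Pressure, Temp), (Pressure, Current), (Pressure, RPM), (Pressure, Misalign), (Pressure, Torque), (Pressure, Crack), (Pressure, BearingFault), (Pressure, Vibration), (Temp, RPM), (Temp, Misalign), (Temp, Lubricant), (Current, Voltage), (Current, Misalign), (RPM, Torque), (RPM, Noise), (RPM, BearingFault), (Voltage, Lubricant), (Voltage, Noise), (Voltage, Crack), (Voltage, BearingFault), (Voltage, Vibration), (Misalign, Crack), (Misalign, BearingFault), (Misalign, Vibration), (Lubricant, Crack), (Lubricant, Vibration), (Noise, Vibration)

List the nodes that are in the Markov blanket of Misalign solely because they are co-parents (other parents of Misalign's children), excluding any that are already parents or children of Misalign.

Children of Misalign: BearingFault, Crack, Vibration.
  Crack's other parents are Lubricant, Pressure, Voltage, Wear.
  parents(BearingFault) \ {Misalign} = {Load, Pressure, RPM, Voltage}.
  Vibration's other parents are Lubricant, Noise, Pressure, Voltage, Wear.
Excluding nodes already adjacent to Misalign (BearingFault, Crack, Current, Pressure, Temp, Vibration), the co-parent-only contribution is {Load, Lubricant, Noise, RPM, Voltage, Wear}.

{Load, Lubricant, Noise, RPM, Voltage, Wear}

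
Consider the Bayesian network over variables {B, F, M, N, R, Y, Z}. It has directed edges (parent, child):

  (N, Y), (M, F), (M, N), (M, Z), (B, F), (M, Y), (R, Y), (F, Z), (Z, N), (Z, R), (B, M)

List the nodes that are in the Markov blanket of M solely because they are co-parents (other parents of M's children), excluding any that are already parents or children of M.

{R}

Children of M: F, N, Y, Z.
  F also has parent B.
  Z also has parent F.
  parents(N) \ {M} = {Z}.
  Y also has parents N, R.
Excluding nodes already adjacent to M (B, F, N, Y, Z), the co-parent-only contribution is {R}.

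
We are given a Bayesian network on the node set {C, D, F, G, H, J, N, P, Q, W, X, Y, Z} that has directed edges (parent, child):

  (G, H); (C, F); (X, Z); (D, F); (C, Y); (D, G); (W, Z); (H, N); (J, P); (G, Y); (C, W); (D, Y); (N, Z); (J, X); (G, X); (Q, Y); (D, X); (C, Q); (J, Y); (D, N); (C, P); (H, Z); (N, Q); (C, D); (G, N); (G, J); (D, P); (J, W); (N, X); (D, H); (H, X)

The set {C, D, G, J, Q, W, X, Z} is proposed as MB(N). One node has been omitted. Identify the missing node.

H

A node's Markov blanket = Pa ∪ Ch ∪ (parents of Ch other than the node itself).
N has children Q, X, Z.
Pa(N) = {D, G, H}.
Co-parents of N (other parents of its children):
  parents(Q) \ {N} = {C}.
  parents(X) \ {N} = {D, G, H, J}.
  Z also has parents H, W, X.
MB(N) = {C, D, G, H, J, Q, W, X, Z}.
Comparing with the claimed set, H is missing.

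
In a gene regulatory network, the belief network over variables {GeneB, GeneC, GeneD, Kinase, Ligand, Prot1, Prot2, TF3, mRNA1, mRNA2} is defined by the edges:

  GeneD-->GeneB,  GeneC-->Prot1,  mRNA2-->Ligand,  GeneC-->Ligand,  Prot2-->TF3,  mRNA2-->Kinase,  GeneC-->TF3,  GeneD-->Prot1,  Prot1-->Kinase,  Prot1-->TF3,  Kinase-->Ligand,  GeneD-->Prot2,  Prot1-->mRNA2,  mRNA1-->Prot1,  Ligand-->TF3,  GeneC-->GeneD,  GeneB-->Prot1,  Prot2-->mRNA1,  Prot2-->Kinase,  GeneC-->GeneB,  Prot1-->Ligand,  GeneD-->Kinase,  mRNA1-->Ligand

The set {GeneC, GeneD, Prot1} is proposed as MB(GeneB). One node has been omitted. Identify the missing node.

The Markov blanket of a node is its parents, its children, and the other parents of its children.
Pa(GeneB) = {GeneC, GeneD}.
GeneB has child Prot1.
Parents of each child, excluding GeneB:
  Prot1: GeneC, GeneD, mRNA1
MB(GeneB) = {GeneC, GeneD, Prot1, mRNA1}.
Comparing with the claimed set, mRNA1 is missing.

mRNA1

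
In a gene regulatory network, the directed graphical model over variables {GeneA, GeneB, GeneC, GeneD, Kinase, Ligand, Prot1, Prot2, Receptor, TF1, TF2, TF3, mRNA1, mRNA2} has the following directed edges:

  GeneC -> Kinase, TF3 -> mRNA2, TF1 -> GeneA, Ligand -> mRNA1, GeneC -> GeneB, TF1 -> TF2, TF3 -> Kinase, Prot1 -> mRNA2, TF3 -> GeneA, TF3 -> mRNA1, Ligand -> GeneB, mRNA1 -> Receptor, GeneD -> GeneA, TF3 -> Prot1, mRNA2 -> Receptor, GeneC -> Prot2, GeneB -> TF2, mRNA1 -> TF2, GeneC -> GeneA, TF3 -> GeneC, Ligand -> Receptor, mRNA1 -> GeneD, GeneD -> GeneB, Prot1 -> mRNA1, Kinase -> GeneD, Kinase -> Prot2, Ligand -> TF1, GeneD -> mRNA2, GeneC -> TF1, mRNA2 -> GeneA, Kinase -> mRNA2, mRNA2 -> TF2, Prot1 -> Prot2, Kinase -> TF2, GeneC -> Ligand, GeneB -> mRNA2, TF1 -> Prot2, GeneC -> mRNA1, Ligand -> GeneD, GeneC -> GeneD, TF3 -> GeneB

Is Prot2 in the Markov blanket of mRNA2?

A node's Markov blanket = Pa ∪ Ch ∪ (parents of Ch other than the node itself).
mRNA2's children: GeneA, Receptor, TF2.
Parents of mRNA2: GeneB, GeneD, Kinase, Prot1, TF3.
Parents of each child, excluding mRNA2:
  TF2: GeneB, Kinase, TF1, mRNA1
  GeneA: GeneC, GeneD, TF1, TF3
  Receptor: Ligand, mRNA1
MB(mRNA2) = {GeneA, GeneB, GeneC, GeneD, Kinase, Ligand, Prot1, Receptor, TF1, TF2, TF3, mRNA1}; Prot2 is not in this set.

No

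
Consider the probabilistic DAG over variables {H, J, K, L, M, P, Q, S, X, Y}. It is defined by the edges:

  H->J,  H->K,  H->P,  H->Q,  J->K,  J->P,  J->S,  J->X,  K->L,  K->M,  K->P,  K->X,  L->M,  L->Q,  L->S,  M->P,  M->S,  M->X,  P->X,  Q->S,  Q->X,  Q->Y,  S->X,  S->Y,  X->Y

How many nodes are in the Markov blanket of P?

The Markov blanket of a node is its parents, its children, and the other parents of its children.
Parents of P: H, J, K, M.
Children of P: X.
Co-parents of P (other parents of its children):
  parents(X) \ {P} = {J, K, M, Q, S}.
MB(P) = {H, J, K, M, Q, S, X}, which has 7 nodes.

7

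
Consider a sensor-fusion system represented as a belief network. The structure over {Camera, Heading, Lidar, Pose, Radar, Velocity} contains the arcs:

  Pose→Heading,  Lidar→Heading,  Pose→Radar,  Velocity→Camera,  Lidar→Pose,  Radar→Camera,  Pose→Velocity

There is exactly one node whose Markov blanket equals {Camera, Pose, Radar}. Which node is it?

Velocity

The target node must have every member of {Camera, Pose, Radar} as a parent, child, or co-parent, and no others.
Parents of Velocity: Pose; children: Camera; co-parents: Radar.
These exactly cover the given set, so the node is Velocity.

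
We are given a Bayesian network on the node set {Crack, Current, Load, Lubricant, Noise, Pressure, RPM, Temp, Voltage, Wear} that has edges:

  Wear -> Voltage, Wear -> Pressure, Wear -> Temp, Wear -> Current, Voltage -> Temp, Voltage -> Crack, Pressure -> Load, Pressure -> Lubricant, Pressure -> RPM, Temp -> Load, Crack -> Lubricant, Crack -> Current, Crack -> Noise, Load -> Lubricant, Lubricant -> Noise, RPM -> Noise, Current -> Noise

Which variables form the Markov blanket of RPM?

{Crack, Current, Lubricant, Noise, Pressure}

Children of RPM: Noise.
RPM's parents: Pressure.
Parents of each child, excluding RPM:
  Noise: Crack, Current, Lubricant
MB(RPM) = {Crack, Current, Lubricant, Noise, Pressure}.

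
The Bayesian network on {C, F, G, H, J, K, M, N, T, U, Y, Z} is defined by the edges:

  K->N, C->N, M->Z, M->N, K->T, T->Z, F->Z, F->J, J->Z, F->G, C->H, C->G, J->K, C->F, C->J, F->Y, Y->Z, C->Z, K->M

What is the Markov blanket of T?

{C, F, J, K, M, Y, Z}

T's children: Z.
T's parents: K.
Parents of each child, excluding T:
  Z also has parents C, F, J, M, Y.
Taking the union gives {C, F, J, K, M, Y, Z}.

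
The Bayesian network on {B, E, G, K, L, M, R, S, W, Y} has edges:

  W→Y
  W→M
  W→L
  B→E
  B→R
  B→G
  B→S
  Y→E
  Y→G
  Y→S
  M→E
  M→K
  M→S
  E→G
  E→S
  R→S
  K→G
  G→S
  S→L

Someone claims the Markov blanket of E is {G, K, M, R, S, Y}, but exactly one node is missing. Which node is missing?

A node's Markov blanket = Pa ∪ Ch ∪ (parents of Ch other than the node itself).
E's parents: B, M, Y.
E has children G, S.
Co-parents of E (other parents of its children):
  G: B, K, Y
  S: B, G, M, R, Y
MB(E) = {B, G, K, M, R, S, Y}.
Comparing with the claimed set, B is missing.

B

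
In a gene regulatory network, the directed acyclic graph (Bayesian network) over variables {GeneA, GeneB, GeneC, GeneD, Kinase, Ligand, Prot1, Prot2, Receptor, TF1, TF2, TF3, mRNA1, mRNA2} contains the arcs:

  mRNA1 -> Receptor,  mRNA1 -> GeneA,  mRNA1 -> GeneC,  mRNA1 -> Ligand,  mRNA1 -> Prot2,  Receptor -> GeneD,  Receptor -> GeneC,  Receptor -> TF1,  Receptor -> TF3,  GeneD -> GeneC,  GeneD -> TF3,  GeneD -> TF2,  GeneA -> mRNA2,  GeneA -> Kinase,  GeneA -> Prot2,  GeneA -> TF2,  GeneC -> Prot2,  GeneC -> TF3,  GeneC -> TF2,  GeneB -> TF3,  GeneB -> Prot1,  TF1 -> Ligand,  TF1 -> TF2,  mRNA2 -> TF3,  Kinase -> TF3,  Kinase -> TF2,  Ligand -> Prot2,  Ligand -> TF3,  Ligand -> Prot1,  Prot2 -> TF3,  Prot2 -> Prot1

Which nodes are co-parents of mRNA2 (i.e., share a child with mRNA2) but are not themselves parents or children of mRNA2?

{GeneB, GeneC, GeneD, Kinase, Ligand, Prot2, Receptor}

Children of mRNA2: TF3.
  TF3: GeneB, GeneC, GeneD, Kinase, Ligand, Prot2, Receptor
Excluding nodes already adjacent to mRNA2 (GeneA, TF3), the co-parent-only contribution is {GeneB, GeneC, GeneD, Kinase, Ligand, Prot2, Receptor}.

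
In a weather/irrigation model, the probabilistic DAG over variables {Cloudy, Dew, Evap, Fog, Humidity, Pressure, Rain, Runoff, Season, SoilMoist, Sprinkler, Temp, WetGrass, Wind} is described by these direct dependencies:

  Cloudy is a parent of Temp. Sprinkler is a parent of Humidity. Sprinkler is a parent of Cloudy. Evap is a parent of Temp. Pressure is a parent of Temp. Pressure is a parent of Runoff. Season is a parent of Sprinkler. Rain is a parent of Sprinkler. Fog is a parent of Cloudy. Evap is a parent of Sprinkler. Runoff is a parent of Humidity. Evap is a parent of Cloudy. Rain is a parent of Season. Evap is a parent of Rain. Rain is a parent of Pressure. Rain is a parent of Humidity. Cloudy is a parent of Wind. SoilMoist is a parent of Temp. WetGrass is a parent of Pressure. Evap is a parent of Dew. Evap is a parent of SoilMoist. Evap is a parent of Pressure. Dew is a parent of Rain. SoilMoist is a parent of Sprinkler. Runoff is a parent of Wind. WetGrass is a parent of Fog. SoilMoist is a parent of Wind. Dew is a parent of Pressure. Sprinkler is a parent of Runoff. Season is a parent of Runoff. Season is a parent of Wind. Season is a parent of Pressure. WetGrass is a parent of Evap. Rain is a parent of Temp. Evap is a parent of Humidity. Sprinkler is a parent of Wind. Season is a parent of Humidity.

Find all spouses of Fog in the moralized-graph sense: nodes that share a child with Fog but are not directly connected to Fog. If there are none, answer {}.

Children of Fog: Cloudy.
  Cloudy's other parents are Evap, Sprinkler.
Excluding nodes already adjacent to Fog (Cloudy, WetGrass), the co-parent-only contribution is {Evap, Sprinkler}.

{Evap, Sprinkler}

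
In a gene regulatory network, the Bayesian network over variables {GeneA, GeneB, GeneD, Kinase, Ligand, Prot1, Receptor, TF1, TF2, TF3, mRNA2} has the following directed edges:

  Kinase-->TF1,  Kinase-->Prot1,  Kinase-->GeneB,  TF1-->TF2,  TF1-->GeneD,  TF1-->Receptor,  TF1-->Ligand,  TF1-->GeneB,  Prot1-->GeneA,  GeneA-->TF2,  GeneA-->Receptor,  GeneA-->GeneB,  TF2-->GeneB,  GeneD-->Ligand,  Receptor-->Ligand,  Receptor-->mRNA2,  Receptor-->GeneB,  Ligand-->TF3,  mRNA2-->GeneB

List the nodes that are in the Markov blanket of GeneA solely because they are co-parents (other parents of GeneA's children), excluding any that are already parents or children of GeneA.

Children of GeneA: GeneB, Receptor, TF2.
  TF2: TF1
  Receptor: TF1
  GeneB: Kinase, Receptor, TF1, TF2, mRNA2
Excluding nodes already adjacent to GeneA (GeneB, Prot1, Receptor, TF2), the co-parent-only contribution is {Kinase, TF1, mRNA2}.

{Kinase, TF1, mRNA2}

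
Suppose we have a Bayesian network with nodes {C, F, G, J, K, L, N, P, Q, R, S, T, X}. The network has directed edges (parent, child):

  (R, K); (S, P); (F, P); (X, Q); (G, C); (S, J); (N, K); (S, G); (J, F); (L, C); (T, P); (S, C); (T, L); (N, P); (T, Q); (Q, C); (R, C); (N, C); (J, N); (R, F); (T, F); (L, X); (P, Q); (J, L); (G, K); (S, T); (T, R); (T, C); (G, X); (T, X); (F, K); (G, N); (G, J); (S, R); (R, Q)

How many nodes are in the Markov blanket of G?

Parents of G: S.
Ch(G) = {C, J, K, N, X}.
For each child, the remaining parents (spouses of G):
  J: S
  N: J
  K: F, N, R
  X: L, T
  C: L, N, Q, R, S, T
MB(G) = {C, F, J, K, L, N, Q, R, S, T, X}, which has 11 nodes.

11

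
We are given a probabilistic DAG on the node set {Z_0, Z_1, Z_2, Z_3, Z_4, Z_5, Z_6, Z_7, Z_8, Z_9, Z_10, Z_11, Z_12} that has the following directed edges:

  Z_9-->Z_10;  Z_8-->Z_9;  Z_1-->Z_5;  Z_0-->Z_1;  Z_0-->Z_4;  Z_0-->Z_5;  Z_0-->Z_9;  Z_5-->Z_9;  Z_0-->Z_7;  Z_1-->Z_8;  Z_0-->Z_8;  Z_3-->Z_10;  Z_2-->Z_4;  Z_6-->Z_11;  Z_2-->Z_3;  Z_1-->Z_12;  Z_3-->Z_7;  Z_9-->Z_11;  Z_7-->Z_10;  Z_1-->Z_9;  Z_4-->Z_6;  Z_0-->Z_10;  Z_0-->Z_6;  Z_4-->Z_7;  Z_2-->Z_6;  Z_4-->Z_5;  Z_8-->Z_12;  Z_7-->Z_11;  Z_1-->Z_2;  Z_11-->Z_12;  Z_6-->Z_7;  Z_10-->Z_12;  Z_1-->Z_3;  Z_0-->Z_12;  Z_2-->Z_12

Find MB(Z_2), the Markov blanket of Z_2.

Pa(Z_2) = {Z_1}.
Ch(Z_2) = {Z_3, Z_4, Z_6, Z_12}.
Co-parents of Z_2 (other parents of its children):
  Z_3: Z_1
  Z_4: Z_0
  Z_6: Z_0, Z_4
  Z_12: Z_0, Z_1, Z_8, Z_10, Z_11
MB(Z_2) = {Z_0, Z_1, Z_3, Z_4, Z_6, Z_8, Z_10, Z_11, Z_12}.

{Z_0, Z_1, Z_3, Z_4, Z_6, Z_8, Z_10, Z_11, Z_12}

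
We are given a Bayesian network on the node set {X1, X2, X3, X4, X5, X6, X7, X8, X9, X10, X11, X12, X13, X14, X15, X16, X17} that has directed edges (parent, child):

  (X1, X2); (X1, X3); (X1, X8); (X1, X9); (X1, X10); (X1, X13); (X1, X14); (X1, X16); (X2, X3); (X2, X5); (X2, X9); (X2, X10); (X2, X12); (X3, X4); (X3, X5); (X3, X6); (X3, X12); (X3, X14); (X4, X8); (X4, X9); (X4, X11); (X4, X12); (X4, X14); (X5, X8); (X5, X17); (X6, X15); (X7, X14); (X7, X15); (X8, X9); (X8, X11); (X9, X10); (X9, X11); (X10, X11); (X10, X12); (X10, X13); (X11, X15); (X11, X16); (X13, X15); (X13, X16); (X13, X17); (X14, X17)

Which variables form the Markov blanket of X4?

{X1, X2, X3, X5, X7, X8, X9, X10, X11, X12, X14}

X4 has parent X3.
Children of X4: X8, X9, X11, X12, X14.
Parents of each child, excluding X4:
  parents(X8) \ {X4} = {X1, X5}.
  X9 also has parents X1, X2, X8.
  X11's other parents are X8, X9, X10.
  X12 also has parents X2, X3, X10.
  parents(X14) \ {X4} = {X1, X3, X7}.
MB(X4) = {X1, X2, X3, X5, X7, X8, X9, X10, X11, X12, X14}.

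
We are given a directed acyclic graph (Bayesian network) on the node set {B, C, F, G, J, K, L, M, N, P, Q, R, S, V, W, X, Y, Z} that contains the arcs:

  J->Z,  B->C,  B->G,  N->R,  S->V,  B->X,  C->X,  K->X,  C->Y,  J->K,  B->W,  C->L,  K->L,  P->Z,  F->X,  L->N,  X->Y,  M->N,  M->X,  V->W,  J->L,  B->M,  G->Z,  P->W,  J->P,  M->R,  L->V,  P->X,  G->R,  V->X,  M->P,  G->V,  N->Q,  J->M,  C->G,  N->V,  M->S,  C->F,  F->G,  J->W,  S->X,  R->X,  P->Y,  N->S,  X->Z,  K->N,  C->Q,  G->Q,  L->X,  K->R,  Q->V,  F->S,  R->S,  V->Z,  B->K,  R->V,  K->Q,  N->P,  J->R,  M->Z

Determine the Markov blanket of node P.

{B, C, F, G, J, K, L, M, N, R, S, V, W, X, Y, Z}

Children of P: W, X, Y, Z.
Parents of P: J, M, N.
Co-parents of P (other parents of its children):
  W: B, J, V
  X: B, C, F, K, L, M, R, S, V
  Y: C, X
  Z: G, J, M, V, X
MB(P) = {B, C, F, G, J, K, L, M, N, R, S, V, W, X, Y, Z}.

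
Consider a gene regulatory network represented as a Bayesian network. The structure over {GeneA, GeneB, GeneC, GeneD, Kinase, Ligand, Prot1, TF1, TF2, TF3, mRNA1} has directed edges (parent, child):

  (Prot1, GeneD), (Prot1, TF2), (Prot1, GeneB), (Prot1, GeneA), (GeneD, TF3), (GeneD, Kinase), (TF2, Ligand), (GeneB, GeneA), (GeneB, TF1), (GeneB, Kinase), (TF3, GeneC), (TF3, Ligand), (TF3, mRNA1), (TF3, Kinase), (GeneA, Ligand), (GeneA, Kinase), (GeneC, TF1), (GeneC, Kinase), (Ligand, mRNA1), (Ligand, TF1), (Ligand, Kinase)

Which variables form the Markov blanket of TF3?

{GeneA, GeneB, GeneC, GeneD, Kinase, Ligand, TF2, mRNA1}

The Markov blanket of a node is its parents, its children, and the other parents of its children.
TF3 has children GeneC, Kinase, Ligand, mRNA1.
Pa(TF3) = {GeneD}.
For each child, the remaining parents (spouses of TF3):
  GeneC has no other parent.
  Ligand also has parents GeneA, TF2.
  mRNA1 also has parent Ligand.
  parents(Kinase) \ {TF3} = {GeneA, GeneB, GeneC, GeneD, Ligand}.
So the Markov blanket of TF3 is {GeneA, GeneB, GeneC, GeneD, Kinase, Ligand, TF2, mRNA1}.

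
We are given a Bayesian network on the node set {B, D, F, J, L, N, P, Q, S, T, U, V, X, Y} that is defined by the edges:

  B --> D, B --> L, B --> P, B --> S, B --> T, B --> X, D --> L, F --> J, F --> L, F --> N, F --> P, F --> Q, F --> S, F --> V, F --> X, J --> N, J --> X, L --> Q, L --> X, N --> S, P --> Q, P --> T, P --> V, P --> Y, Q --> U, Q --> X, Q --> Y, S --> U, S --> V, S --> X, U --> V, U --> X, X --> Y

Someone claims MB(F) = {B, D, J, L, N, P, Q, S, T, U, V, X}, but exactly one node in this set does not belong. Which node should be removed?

Pa(F) = {}.
F's children: J, L, N, P, Q, S, V, X.
Co-parents of F (other parents of its children):
  J: —
  L: B, D
  N: J
  P: B
  Q: L, P
  S: B, N
  V: P, S, U
  X: B, J, L, Q, S, U
MB(F) = {B, D, J, L, N, P, Q, S, U, V, X}.
T is neither a parent, child, nor co-parent of F, so it does not belong.

T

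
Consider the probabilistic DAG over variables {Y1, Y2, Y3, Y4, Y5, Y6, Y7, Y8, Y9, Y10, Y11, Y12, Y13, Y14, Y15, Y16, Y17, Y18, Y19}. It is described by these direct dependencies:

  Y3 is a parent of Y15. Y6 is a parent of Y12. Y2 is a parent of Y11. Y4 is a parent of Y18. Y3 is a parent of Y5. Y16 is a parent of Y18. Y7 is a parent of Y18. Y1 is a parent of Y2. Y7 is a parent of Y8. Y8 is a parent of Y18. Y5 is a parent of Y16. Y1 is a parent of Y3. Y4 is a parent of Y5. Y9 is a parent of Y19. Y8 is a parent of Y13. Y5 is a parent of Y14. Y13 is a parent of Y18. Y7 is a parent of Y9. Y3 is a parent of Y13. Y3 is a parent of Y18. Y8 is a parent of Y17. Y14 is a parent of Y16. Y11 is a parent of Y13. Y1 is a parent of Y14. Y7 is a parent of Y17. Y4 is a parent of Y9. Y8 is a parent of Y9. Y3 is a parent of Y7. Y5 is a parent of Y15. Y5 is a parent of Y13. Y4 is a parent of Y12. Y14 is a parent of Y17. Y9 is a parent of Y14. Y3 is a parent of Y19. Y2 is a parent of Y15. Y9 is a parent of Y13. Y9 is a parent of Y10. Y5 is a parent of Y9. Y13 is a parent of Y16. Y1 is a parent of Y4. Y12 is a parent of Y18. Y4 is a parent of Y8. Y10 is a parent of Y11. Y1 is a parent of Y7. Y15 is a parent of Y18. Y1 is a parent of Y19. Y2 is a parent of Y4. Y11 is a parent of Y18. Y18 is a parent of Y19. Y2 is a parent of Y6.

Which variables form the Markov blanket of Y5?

The Markov blanket of a node is its parents, its children, and the other parents of its children.
Pa(Y5) = {Y3, Y4}.
Ch(Y5) = {Y9, Y13, Y14, Y15, Y16}.
For each child, the remaining parents (spouses of Y5):
  Y9: Y4, Y7, Y8
  Y13: Y3, Y8, Y9, Y11
  Y14: Y1, Y9
  Y15: Y2, Y3
  Y16: Y13, Y14
Taking the union gives {Y1, Y2, Y3, Y4, Y7, Y8, Y9, Y11, Y13, Y14, Y15, Y16}.

{Y1, Y2, Y3, Y4, Y7, Y8, Y9, Y11, Y13, Y14, Y15, Y16}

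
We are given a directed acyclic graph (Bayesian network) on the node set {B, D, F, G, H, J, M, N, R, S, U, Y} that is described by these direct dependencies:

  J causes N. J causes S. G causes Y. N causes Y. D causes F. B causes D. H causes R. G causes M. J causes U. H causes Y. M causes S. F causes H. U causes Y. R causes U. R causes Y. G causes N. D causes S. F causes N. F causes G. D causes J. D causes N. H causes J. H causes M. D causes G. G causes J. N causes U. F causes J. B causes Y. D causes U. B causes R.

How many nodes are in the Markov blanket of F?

5

Recall MB(v) = parents ∪ children ∪ spouses, where spouses are the other parents of v's children.
F's parents: D.
F's children: G, H, J, N.
For each child, the remaining parents (spouses of F):
  G: D
  H: —
  J: D, G, H
  N: D, G, J
MB(F) = {D, G, H, J, N}, which has 5 nodes.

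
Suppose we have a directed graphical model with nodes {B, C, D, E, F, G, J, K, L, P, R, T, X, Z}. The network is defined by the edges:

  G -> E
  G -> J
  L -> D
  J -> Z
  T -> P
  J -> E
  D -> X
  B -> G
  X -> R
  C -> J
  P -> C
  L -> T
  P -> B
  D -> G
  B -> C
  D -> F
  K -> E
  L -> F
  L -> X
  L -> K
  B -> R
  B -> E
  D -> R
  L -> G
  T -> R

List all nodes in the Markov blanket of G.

Parents of G: B, D, L.
G's children: E, J.
Parents of each child, excluding G:
  J's other parent is C.
  E's other parents are B, J, K.
Union: {B, D, L} ∪ {E, J} ∪ {B, C, J, K} = {B, C, D, E, J, K, L}.

{B, C, D, E, J, K, L}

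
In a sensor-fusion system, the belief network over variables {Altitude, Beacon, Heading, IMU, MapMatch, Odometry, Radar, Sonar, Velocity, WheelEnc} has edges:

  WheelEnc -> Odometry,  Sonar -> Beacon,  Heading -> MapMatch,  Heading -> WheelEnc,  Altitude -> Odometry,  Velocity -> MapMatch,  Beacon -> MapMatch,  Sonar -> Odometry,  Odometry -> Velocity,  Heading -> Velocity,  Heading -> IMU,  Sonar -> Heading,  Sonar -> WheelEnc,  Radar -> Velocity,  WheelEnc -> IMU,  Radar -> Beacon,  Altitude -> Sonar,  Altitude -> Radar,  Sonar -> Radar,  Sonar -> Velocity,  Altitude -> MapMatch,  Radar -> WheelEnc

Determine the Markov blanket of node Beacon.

{Altitude, Heading, MapMatch, Radar, Sonar, Velocity}

A node's Markov blanket = Pa ∪ Ch ∪ (parents of Ch other than the node itself).
Parents of Beacon: Radar, Sonar.
Ch(Beacon) = {MapMatch}.
Parents of each child, excluding Beacon:
  MapMatch's other parents are Altitude, Heading, Velocity.
So the Markov blanket of Beacon is {Altitude, Heading, MapMatch, Radar, Sonar, Velocity}.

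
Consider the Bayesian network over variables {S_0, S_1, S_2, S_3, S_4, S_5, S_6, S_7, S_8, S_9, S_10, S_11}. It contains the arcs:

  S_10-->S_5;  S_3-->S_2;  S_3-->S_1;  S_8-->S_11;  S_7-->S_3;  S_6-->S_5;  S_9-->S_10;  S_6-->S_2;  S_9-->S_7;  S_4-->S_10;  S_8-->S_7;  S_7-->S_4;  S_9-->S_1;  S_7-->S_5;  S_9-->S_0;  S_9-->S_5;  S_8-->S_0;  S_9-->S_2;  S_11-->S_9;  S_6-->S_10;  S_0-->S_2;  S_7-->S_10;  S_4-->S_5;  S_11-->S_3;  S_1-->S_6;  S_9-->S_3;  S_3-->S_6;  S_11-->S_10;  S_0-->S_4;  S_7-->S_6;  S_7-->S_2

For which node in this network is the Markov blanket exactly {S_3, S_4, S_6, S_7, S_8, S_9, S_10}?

S_11

The target node must have every member of {S_3, S_4, S_6, S_7, S_8, S_9, S_10} as a parent, child, or co-parent, and no others.
Parents of S_11: S_8; children: S_3, S_9, S_10; co-parents: S_4, S_6, S_7, S_9.
These exactly cover the given set, so the node is S_11.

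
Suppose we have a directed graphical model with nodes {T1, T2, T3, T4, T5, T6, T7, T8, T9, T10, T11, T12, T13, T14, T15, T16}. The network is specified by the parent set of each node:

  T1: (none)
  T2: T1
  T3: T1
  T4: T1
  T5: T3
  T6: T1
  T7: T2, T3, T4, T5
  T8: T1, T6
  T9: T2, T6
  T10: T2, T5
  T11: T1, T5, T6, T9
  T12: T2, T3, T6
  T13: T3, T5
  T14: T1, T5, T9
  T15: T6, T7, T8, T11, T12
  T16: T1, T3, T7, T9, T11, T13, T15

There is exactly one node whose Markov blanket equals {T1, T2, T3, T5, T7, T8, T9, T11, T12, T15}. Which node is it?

T6

The target node must have every member of {T1, T2, T3, T5, T7, T8, T9, T11, T12, T15} as a parent, child, or co-parent, and no others.
Parents of T6: T1; children: T8, T9, T11, T12, T15; co-parents: T1, T2, T3, T5, T7, T8, T9, T11, T12.
These exactly cover the given set, so the node is T6.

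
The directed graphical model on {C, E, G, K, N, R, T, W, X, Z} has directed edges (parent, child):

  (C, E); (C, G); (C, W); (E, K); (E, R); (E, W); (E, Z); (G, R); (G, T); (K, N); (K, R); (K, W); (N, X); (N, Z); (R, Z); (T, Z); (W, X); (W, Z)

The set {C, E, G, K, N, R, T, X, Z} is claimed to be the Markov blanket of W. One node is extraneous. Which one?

G

Parents of W: C, E, K.
Ch(W) = {X, Z}.
Parents of each child, excluding W:
  X also has parent N.
  parents(Z) \ {W} = {E, N, R, T}.
MB(W) = {C, E, K, N, R, T, X, Z}.
G is neither a parent, child, nor co-parent of W, so it does not belong.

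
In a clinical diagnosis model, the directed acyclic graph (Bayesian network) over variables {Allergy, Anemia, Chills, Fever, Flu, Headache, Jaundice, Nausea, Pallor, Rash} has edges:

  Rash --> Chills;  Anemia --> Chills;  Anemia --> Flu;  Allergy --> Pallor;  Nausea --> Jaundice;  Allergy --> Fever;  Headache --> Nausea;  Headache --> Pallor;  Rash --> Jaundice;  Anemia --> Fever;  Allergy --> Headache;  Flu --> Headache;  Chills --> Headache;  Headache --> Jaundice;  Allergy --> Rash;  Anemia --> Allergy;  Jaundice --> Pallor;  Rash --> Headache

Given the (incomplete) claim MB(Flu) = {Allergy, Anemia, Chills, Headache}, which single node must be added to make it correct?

A node's Markov blanket = Pa ∪ Ch ∪ (parents of Ch other than the node itself).
Ch(Flu) = {Headache}.
Pa(Flu) = {Anemia}.
Co-parents of Flu (other parents of its children):
  Headache: Allergy, Chills, Rash
MB(Flu) = {Allergy, Anemia, Chills, Headache, Rash}.
Comparing with the claimed set, Rash is missing.

Rash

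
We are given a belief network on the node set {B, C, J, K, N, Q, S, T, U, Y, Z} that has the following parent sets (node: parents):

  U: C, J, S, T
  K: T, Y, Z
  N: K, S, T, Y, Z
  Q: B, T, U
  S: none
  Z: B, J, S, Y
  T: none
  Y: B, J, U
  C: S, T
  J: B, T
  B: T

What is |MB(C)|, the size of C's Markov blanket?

4

The Markov blanket of a node is its parents, its children, and the other parents of its children.
C has parents S, T.
Children of C: U.
For each child, the remaining parents (spouses of C):
  U: J, S, T
MB(C) = {J, S, T, U}, which has 4 nodes.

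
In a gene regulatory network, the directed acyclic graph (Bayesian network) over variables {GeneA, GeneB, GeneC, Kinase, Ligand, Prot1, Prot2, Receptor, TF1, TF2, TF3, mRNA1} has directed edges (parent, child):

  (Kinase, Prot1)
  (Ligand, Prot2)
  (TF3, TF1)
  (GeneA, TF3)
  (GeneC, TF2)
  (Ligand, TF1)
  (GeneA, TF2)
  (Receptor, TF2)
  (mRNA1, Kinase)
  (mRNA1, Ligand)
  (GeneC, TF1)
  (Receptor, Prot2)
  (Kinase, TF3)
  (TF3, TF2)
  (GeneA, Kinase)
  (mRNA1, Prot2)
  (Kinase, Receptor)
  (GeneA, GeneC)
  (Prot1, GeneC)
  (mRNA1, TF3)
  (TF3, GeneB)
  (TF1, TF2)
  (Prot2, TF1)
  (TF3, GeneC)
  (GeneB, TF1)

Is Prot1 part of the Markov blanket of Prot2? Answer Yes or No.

No

Ch(Prot2) = {TF1}.
Pa(Prot2) = {Ligand, Receptor, mRNA1}.
Co-parents of Prot2 (other parents of its children):
  TF1's other parents are GeneB, GeneC, Ligand, TF3.
MB(Prot2) = {GeneB, GeneC, Ligand, Receptor, TF1, TF3, mRNA1}; Prot1 is not in this set.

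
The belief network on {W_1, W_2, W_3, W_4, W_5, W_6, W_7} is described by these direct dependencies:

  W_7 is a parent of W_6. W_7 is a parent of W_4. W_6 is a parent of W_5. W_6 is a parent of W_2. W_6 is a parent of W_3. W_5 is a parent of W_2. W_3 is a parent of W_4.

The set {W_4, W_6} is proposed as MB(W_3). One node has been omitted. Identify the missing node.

W_3 has parent W_6.
W_3 has child W_4.
Other parents of W_3's children:
  W_4 also has parent W_7.
MB(W_3) = {W_4, W_6, W_7}.
Comparing with the claimed set, W_7 is missing.

W_7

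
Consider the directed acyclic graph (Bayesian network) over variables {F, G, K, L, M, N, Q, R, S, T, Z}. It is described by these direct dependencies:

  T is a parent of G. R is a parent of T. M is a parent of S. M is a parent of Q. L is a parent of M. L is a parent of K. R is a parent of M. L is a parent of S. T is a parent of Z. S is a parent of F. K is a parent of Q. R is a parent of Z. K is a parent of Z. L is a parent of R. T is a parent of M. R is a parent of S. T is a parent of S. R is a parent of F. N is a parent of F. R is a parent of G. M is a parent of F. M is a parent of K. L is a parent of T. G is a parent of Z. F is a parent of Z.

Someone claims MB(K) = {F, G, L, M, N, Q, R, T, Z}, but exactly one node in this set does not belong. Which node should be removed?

N

Recall MB(v) = parents ∪ children ∪ spouses, where spouses are the other parents of v's children.
Children of K: Q, Z.
K's parents: L, M.
Co-parents of K (other parents of its children):
  parents(Q) \ {K} = {M}.
  parents(Z) \ {K} = {F, G, R, T}.
MB(K) = {F, G, L, M, Q, R, T, Z}.
N is neither a parent, child, nor co-parent of K, so it does not belong.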